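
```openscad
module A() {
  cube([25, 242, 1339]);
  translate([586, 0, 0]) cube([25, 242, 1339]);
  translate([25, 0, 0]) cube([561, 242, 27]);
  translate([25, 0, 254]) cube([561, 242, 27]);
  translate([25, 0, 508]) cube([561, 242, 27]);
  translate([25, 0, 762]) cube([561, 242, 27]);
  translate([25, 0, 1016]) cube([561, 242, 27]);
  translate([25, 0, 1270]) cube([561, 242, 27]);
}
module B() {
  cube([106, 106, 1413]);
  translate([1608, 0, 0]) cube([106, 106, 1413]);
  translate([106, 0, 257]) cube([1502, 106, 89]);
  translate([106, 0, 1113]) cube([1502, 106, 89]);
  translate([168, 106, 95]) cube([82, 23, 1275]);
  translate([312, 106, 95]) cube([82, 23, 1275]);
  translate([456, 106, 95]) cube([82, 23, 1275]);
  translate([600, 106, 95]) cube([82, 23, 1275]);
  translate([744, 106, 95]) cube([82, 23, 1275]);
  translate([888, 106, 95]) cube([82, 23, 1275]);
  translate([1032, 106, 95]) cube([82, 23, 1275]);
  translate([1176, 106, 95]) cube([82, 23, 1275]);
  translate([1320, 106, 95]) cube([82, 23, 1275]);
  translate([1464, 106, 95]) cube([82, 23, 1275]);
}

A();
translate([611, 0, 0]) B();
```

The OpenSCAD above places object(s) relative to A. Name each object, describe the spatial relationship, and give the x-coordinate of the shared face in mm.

The bookshelf's +x face and the fence section's −x face are both at x = 611 mm.

A is a bookshelf. B is a fence section. The fence section is against the bookshelf's +x side, with their −y faces flush. The x-coordinate of the shared face is 611 mm.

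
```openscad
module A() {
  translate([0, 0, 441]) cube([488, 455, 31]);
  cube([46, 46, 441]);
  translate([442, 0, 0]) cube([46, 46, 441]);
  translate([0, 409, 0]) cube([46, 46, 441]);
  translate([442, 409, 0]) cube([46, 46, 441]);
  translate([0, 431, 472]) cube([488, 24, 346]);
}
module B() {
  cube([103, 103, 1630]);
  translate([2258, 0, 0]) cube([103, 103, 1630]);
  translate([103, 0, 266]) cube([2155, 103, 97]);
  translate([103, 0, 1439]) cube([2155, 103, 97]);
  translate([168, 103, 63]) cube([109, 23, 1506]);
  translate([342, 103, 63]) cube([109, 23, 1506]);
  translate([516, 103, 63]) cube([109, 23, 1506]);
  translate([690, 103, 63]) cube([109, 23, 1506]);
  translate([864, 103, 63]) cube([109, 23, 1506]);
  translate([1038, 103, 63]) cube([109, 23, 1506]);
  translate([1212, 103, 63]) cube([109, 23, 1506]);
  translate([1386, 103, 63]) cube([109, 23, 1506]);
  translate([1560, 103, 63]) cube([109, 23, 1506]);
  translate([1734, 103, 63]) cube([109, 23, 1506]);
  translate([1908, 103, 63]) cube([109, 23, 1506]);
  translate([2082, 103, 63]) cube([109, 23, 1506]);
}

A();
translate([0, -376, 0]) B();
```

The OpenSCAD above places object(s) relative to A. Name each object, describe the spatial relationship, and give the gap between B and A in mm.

The fence section's nearest face is 250 mm from the chair's −y face.

A is a chair. B is a fence section. The fence section is on the floor beside the chair on its −y side. The gap between the fence section and the chair is 250 mm.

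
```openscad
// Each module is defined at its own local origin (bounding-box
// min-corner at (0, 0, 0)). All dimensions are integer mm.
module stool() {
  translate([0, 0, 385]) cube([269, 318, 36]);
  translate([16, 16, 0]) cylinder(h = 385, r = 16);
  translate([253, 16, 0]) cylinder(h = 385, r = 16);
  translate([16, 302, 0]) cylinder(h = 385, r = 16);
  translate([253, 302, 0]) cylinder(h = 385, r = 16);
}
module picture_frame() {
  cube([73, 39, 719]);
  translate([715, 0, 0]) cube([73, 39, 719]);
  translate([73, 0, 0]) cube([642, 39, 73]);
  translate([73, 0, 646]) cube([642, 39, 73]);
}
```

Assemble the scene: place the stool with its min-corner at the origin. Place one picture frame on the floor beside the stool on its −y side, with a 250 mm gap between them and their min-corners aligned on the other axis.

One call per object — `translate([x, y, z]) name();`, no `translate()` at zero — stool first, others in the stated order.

stool();
translate([0, -289, 0]) picture_frame();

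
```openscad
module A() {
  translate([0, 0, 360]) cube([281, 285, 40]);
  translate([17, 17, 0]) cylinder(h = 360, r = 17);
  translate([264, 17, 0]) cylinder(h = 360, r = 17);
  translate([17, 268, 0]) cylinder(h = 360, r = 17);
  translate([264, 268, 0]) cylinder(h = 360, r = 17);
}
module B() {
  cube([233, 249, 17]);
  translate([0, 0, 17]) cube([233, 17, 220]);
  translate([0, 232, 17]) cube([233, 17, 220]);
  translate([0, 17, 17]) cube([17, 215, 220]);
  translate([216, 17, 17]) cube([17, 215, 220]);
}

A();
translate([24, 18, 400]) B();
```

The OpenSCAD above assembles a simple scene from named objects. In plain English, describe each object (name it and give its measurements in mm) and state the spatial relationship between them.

A is a four-legged stool. The seat is a 281×285×40 mm slab whose top surface is at z = 400 mm; four round legs, each 34 mm in diameter, run from the floor (z = 0) to the underside of the seat, each leg's axis is inset half a diameter from the nearest pair of seat edges (so the leg's bounding box is flush with the corner).

B is an open storage box with external size 233×249×237 mm and wall thickness 17 mm (the base is also 17 mm thick). The base covers the whole footprint; the four walls stand on the base, with the y-facing walls full-width and the x-facing walls fitting between their inner faces.

The open box is on top of the stool, centred.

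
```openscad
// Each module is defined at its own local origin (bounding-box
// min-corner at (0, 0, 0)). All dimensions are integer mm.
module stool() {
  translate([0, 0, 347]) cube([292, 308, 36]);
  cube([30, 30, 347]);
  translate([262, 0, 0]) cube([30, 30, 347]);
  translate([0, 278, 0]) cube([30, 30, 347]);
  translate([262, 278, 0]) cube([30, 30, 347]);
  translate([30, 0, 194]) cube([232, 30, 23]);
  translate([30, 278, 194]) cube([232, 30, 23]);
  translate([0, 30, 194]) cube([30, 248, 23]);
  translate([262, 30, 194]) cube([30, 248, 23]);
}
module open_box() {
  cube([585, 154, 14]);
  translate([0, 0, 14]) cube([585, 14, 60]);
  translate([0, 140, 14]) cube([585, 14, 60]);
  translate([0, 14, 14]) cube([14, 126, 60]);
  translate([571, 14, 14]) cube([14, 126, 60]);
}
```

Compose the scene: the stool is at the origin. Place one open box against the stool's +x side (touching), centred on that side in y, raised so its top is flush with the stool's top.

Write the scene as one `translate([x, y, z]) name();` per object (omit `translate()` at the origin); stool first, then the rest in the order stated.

stool();
translate([292, 77, 309]) open_box();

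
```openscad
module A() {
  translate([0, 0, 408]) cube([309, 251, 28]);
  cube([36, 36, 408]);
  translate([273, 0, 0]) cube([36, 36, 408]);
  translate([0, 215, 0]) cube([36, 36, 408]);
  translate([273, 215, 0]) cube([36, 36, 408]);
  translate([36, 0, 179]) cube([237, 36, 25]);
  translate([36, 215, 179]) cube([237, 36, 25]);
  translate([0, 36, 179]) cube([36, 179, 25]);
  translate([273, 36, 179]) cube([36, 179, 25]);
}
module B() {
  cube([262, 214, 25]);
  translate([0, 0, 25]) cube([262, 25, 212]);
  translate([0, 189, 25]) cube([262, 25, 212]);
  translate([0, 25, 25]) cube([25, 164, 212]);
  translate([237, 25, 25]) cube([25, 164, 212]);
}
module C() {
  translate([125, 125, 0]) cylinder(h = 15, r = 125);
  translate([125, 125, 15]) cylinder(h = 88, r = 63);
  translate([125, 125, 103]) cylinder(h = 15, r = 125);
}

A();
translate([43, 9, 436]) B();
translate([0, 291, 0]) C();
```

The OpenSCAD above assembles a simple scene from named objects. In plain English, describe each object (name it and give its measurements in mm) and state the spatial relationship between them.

A is a simple wooden stool: a rectangular seat 309 mm (x) by 251 mm (y), 28 mm thick, top face at z = 436 mm, on four square legs, each 36×36 mm in cross-section. The legs rest on z = 0, each flush with a corner of the seat. Four stretchers, 36 mm wide and 25 mm tall, connect adjacent legs with their undersides at z = 179 mm, each running between the inner faces of the legs it joins and aligned with the legs' outer faces on the other axis.

B is an open-topped rectangular box: outside dimensions 262×214×237 mm, with a uniform wall and base thickness of 25 mm. The base is a full 262×214 slab on the floor; four walls sit on top of the base. The front and back walls (the −y and +y sides) span the full width; the two side walls fit between them.

C is a spool: two coaxial disc flanges of radius 125 mm and thickness 15 mm, joined by a core cylinder of radius 63 mm and height 88 mm. The lower flange rests on z = 0 and the three cylinders share a vertical axis.

The open box is on top of the stool. The spool is on the floor beside the stool on its +y side.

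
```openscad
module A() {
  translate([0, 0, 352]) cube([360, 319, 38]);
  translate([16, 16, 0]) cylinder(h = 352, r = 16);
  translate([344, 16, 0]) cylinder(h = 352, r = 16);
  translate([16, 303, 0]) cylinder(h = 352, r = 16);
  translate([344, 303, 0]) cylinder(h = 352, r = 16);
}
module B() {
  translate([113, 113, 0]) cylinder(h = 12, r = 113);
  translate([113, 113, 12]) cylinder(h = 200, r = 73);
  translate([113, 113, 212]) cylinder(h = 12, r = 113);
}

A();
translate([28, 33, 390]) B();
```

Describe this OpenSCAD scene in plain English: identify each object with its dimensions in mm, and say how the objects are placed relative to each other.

A is a simple wooden stool: a rectangular seat 360 mm (x) by 319 mm (y), 38 mm thick, top face at z = 390 mm, on four round legs, each 32 mm in diameter. The legs rest on z = 0, each leg's axis is inset half a diameter from the nearest pair of seat edges (so the leg's bounding box is flush with the corner).

B is a spool: two coaxial disc flanges of radius 113 mm and thickness 12 mm, joined by a core cylinder of radius 73 mm and height 200 mm. The lower flange rests on z = 0 and the three cylinders share a vertical axis.

The spool is on top of the stool.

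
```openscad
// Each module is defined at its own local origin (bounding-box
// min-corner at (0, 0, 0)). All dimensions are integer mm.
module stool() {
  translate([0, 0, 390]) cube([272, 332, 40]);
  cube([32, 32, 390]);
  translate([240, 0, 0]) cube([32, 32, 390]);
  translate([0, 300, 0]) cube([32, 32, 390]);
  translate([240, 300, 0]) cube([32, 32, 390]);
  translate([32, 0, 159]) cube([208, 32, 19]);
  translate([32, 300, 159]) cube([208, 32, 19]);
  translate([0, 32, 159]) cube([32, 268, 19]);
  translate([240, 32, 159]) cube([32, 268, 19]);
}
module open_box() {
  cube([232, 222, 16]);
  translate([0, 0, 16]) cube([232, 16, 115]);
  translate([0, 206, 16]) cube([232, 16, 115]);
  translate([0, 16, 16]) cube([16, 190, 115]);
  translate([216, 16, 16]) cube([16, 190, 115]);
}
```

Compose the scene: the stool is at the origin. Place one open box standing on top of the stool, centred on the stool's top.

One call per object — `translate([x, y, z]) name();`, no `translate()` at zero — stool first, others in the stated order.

stool();
translate([20, 55, 430]) open_box();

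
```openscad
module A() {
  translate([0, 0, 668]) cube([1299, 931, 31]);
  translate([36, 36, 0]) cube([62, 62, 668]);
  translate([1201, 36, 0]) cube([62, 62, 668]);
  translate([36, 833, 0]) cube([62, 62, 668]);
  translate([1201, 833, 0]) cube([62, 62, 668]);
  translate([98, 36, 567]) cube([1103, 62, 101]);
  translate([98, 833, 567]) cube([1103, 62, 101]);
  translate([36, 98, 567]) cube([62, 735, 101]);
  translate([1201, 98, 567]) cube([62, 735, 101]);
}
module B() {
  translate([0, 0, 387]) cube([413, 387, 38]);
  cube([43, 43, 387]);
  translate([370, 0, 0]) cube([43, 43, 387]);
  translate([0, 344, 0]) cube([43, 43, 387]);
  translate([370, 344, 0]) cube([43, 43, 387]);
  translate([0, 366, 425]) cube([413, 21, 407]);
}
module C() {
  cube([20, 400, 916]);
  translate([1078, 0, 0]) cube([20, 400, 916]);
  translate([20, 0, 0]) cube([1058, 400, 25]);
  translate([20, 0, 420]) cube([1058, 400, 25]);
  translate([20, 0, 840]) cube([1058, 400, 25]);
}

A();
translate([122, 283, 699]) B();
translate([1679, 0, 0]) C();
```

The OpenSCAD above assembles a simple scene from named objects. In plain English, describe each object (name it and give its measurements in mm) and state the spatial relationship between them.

A is a table: top 1299 mm (x) × 931 mm (y), 31 mm thick, upper face at z = 699 mm, on four 62×62 mm square legs, each inset 36 mm from the nearest pair of top edges, running from z = 0 to the bottom of the top. Four apron rails, 62 mm thick and 101 mm tall, run between adjacent legs with their top edges flush with the underside of the top and their outer faces flush with the legs' outer faces.

B is a chair. The seat is a 413×387×38 mm slab with its top at z = 425 mm, on four 43×43 mm corner legs (flush with the seat edges, standing on z = 0). A flat backrest 21 mm thick, 407 mm tall, spans the full seat width and rises from the seat top along its +y edge, rear face flush with the rear of the seat.

C is a bookshelf 1098 mm wide overall, 400 mm deep and 916 mm tall. The two sides are 20 mm thick vertical panels. 3 horizontal shelves of 25 mm thickness span between the inner faces of the sides; the lowest shelf sits on the floor and shelves are stacked with a clear vertical gap of 395 mm between each pair.

The chair is on top of the table. The bookshelf is on the floor beside the table on its +x side.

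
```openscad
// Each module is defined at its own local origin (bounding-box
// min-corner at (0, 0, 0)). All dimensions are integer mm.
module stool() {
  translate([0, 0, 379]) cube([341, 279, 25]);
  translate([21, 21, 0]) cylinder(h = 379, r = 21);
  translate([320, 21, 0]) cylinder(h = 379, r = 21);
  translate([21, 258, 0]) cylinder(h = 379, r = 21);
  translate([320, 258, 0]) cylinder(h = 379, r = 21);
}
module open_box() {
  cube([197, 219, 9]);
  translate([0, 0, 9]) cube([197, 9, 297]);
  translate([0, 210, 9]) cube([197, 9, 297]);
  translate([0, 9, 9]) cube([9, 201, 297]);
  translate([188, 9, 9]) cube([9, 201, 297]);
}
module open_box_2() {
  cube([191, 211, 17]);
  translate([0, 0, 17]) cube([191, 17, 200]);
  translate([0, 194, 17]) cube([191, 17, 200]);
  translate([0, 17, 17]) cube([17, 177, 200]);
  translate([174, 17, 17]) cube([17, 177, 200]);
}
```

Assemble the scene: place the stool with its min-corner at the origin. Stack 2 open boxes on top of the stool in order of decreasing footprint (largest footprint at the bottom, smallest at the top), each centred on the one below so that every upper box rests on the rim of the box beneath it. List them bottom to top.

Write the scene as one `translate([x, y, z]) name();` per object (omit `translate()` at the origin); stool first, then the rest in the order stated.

stool();
translate([72, 30, 404]) open_box();
translate([75, 34, 710]) open_box_2();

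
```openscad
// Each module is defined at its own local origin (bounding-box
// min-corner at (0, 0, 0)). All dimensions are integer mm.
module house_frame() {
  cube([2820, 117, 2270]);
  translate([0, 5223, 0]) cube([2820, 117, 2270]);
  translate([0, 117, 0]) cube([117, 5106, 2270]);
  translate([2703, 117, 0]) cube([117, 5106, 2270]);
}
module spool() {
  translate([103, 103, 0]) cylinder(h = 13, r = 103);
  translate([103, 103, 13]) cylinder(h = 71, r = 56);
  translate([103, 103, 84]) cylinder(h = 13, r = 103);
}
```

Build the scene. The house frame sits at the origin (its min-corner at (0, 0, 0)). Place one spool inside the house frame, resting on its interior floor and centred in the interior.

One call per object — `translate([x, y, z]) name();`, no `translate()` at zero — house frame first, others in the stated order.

house_frame();
translate([1307, 2567, 0]) spool();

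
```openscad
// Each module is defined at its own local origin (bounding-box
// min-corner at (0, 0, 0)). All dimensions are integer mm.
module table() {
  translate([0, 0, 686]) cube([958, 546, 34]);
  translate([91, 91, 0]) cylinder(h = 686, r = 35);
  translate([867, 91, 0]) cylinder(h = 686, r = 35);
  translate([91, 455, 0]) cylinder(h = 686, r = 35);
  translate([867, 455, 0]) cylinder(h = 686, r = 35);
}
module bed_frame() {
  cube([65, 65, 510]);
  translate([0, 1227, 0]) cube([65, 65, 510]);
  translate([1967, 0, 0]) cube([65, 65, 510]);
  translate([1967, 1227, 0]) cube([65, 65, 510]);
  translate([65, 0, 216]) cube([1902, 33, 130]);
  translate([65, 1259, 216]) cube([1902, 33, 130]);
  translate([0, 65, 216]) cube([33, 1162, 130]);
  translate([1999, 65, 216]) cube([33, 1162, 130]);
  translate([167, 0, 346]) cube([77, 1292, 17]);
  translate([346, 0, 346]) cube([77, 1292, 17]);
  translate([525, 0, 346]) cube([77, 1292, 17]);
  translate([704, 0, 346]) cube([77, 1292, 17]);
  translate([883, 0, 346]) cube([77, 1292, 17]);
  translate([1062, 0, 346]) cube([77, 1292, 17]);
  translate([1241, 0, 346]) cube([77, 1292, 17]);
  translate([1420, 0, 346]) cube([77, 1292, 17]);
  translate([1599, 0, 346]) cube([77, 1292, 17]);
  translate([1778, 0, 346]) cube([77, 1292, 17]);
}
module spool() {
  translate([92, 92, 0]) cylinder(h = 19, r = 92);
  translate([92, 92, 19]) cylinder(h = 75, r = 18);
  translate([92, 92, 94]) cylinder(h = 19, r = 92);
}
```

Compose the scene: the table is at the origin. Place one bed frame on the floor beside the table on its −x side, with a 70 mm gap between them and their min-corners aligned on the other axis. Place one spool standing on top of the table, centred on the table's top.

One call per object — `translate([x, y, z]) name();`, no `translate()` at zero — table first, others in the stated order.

table();
translate([-2102, 0, 0]) bed_frame();
translate([387, 181, 720]) spool();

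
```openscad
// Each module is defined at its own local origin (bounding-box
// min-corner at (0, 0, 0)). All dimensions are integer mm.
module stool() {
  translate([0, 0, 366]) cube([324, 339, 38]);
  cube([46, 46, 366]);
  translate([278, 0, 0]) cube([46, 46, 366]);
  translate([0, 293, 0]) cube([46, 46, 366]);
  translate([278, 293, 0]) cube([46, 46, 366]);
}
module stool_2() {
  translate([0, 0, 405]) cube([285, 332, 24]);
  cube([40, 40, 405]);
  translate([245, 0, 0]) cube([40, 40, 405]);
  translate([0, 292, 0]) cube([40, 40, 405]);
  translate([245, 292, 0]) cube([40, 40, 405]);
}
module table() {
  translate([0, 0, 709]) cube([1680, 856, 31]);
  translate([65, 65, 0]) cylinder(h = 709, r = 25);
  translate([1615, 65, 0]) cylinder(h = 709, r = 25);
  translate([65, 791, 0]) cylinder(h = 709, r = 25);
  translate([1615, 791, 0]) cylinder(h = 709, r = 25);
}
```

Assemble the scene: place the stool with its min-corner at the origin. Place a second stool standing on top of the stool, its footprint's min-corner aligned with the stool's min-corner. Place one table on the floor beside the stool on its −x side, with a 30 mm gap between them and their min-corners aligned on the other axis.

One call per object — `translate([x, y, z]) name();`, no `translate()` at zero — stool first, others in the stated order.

stool();
translate([0, 0, 404]) stool_2();
translate([-1710, 0, 0]) table();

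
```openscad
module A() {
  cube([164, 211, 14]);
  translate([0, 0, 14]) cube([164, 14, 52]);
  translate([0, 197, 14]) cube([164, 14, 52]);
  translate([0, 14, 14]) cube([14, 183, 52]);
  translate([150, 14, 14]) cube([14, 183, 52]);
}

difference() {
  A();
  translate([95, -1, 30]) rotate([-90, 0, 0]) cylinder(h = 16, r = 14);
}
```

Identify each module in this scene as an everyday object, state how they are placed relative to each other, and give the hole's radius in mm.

A is an open box. The open box has a circular hole through its front wall. The hole's radius is 14 mm.

The subtracted cylinder has r = 14 mm.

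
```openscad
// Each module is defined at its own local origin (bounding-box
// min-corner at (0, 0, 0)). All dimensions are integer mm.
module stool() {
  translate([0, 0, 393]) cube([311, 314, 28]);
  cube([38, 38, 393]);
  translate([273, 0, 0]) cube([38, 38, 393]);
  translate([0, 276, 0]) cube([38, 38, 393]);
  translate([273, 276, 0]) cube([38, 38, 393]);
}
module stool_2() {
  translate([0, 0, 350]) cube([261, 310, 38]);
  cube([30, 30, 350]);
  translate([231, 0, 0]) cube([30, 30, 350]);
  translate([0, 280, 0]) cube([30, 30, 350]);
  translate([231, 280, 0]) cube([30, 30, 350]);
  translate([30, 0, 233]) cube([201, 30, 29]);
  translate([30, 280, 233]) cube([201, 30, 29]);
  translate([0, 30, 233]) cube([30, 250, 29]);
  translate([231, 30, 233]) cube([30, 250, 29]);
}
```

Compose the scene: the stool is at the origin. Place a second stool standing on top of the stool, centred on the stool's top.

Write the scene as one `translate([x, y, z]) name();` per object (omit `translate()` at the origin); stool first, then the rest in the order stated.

stool();
translate([25, 2, 421]) stool_2();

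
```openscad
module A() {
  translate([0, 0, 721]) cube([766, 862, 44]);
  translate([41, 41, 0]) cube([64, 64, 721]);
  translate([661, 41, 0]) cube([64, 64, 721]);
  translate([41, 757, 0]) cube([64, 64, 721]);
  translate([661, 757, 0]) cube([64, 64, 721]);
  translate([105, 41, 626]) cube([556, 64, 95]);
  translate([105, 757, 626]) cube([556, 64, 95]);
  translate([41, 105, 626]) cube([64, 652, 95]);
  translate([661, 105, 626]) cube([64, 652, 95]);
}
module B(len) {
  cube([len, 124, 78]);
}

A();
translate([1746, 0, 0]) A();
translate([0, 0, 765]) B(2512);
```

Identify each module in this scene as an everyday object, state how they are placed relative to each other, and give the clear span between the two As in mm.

Second table starts at x = 1746; first ends at x = 766; clear span = 1746 − 766 = 980 mm.

A is a table. B is a beam. A beam spans the tops of two tables. The clear span between the two tables is 980 mm.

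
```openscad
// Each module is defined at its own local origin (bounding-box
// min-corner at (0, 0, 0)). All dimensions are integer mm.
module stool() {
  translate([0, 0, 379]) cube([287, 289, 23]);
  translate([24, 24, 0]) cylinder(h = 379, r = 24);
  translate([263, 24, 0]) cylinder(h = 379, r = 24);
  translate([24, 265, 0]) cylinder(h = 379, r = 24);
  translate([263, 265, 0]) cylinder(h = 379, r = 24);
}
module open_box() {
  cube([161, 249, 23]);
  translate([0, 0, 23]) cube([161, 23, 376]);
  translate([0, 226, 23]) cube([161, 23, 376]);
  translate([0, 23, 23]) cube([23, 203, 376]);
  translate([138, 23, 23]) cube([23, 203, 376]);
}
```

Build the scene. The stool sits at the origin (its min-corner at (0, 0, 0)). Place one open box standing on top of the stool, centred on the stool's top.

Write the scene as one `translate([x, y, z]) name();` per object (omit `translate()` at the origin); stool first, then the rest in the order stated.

stool();
translate([63, 20, 402]) open_box();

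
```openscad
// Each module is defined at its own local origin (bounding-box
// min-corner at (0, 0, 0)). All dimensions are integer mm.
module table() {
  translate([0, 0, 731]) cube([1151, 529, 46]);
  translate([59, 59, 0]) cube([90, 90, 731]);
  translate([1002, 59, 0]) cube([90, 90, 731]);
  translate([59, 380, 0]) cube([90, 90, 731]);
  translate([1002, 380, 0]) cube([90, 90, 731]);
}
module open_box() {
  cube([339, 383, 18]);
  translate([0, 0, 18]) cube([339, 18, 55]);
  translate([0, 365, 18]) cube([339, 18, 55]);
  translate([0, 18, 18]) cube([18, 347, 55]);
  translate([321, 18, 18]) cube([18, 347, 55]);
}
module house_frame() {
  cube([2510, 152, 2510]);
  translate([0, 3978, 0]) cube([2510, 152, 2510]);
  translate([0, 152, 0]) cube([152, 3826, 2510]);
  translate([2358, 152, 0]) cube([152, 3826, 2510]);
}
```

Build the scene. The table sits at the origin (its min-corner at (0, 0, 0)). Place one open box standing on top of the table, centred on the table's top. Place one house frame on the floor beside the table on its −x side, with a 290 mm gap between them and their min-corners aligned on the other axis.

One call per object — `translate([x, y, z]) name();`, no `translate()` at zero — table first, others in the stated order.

table();
translate([406, 73, 777]) open_box();
translate([-2800, 0, 0]) house_frame();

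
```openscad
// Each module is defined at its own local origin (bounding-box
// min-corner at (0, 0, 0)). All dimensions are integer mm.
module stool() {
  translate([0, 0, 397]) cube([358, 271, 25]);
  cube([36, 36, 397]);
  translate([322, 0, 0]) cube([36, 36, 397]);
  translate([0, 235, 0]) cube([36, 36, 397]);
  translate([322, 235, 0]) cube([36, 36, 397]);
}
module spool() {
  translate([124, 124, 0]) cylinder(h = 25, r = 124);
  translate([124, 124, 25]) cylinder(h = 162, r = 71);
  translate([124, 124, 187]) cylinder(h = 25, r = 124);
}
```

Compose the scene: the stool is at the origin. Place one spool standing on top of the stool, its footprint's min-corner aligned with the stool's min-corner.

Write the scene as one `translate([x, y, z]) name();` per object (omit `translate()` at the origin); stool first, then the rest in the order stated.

stool();
translate([0, 0, 422]) spool();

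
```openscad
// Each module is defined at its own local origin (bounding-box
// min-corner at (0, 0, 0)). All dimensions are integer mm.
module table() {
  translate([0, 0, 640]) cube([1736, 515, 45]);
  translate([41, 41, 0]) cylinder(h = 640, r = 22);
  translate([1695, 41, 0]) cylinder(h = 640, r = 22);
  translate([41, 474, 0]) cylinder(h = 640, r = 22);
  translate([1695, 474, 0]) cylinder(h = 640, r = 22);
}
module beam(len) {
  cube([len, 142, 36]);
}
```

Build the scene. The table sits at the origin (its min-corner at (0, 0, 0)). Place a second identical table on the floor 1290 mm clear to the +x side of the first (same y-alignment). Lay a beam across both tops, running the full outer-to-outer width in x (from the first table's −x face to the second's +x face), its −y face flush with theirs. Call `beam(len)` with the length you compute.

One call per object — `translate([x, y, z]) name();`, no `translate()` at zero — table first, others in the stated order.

table();
translate([3026, 0, 0]) table();
translate([0, 0, 685]) beam(4762);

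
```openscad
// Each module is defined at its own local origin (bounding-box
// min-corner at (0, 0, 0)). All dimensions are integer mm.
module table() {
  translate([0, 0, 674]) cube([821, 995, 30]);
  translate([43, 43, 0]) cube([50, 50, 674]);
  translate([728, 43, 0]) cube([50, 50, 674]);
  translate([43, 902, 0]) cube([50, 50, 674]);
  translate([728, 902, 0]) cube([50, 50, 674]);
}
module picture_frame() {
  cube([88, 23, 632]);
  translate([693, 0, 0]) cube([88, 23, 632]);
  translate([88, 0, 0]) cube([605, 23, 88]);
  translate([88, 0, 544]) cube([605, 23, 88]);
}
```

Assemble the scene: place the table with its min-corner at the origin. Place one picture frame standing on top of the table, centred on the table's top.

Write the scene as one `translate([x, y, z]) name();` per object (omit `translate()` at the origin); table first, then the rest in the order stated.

table();
translate([20, 486, 704]) picture_frame();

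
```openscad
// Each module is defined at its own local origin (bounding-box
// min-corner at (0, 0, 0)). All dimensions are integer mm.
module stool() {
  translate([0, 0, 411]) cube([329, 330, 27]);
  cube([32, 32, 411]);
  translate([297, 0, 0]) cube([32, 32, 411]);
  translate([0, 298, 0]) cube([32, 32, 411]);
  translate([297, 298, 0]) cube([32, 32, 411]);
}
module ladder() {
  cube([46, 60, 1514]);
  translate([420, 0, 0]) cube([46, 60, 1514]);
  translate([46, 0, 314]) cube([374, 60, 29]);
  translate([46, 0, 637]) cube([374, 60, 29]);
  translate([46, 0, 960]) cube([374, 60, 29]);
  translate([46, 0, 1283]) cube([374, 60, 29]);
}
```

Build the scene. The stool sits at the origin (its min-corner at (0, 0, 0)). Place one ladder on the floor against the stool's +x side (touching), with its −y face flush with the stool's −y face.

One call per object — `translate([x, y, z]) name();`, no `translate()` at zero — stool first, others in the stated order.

stool();
translate([329, 0, 0]) ladder();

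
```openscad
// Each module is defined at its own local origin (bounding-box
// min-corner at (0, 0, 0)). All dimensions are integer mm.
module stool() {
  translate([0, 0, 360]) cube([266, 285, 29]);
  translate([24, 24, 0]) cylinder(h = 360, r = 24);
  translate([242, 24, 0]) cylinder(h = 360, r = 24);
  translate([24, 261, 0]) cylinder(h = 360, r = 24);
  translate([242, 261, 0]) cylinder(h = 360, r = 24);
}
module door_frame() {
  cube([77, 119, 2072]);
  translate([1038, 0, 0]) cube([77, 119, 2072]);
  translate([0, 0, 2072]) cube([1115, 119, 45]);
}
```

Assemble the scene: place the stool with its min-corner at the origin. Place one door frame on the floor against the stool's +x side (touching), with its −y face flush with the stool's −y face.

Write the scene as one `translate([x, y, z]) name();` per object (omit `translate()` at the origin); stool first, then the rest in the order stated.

stool();
translate([266, 0, 0]) door_frame();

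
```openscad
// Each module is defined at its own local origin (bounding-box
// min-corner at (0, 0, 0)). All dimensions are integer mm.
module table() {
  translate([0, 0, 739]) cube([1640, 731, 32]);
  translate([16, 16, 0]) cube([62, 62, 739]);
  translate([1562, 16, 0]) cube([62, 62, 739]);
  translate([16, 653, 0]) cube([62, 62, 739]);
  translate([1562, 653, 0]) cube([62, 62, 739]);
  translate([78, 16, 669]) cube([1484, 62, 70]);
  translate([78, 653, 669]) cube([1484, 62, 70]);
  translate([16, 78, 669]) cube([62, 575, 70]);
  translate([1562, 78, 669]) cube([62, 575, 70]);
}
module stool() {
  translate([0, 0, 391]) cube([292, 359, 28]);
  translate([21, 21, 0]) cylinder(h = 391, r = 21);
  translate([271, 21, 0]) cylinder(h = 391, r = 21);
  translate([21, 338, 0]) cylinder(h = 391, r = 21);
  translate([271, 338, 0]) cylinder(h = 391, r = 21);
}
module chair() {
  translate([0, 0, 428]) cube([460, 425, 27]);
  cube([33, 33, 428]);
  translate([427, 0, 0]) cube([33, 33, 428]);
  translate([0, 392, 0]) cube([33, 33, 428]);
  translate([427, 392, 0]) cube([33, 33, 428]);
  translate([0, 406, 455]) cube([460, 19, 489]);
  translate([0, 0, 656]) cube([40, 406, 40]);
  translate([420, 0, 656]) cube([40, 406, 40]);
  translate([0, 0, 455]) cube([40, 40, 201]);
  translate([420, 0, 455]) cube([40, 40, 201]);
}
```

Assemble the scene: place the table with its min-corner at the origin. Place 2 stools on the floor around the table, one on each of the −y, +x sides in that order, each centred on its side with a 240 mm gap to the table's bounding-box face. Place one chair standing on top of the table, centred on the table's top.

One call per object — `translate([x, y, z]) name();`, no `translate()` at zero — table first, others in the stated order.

table();
translate([674, -599, 0]) stool();
translate([1880, 186, 0]) stool();
translate([590, 153, 771]) chair();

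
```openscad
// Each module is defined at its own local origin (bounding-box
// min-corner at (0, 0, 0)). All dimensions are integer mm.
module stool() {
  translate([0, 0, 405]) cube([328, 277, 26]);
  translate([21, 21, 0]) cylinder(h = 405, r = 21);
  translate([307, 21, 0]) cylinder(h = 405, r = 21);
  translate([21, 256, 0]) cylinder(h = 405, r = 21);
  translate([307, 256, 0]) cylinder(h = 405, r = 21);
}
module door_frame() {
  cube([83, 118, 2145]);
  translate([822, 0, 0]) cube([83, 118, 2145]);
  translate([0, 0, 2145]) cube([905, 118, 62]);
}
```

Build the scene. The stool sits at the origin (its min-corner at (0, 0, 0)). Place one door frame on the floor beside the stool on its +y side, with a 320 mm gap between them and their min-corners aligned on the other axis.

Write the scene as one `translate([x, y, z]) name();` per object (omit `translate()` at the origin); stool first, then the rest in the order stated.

stool();
translate([0, 597, 0]) door_frame();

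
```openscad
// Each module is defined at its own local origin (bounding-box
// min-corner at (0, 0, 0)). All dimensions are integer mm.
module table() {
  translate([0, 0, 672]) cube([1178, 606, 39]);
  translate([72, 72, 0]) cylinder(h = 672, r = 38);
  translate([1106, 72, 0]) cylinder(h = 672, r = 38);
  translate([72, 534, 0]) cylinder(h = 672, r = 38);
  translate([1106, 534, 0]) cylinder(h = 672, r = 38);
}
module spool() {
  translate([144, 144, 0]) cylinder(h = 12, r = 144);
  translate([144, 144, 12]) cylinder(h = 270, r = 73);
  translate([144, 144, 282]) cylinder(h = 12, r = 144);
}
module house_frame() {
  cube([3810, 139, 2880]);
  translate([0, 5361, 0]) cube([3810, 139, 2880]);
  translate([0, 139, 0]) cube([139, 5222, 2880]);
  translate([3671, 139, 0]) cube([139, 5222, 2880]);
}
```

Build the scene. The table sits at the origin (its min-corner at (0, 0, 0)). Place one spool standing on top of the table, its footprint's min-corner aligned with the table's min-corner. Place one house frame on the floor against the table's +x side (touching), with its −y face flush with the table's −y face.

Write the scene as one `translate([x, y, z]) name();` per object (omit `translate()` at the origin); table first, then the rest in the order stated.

table();
translate([0, 0, 711]) spool();
translate([1178, 0, 0]) house_frame();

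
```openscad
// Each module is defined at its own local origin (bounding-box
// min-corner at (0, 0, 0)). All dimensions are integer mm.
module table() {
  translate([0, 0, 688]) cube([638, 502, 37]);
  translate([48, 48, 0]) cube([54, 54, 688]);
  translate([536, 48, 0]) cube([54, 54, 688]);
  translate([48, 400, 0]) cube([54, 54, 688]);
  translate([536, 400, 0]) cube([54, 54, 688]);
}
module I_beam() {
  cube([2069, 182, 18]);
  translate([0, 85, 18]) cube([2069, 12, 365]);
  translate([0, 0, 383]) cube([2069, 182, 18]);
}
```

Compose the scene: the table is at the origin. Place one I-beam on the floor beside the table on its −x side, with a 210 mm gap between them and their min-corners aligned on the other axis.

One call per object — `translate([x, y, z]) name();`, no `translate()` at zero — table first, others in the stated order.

table();
translate([-2279, 0, 0]) I_beam();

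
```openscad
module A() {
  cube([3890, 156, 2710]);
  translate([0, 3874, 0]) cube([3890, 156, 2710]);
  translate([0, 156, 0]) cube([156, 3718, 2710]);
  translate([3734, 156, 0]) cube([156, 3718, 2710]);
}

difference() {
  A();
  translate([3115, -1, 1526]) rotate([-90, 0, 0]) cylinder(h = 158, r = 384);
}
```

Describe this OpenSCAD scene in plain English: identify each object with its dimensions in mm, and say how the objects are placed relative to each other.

A is a box-shaped house frame (walls only): outside footprint 3890×4030 mm, wall height 2710 mm, wall thickness 156 mm. The two y-facing walls run the full x-width; the two x-facing walls fit between the inner faces of the y-facing walls.

The house frame has a circular hole of radius 384 mm through its front wall, centred at (x = 3115, z = 1526).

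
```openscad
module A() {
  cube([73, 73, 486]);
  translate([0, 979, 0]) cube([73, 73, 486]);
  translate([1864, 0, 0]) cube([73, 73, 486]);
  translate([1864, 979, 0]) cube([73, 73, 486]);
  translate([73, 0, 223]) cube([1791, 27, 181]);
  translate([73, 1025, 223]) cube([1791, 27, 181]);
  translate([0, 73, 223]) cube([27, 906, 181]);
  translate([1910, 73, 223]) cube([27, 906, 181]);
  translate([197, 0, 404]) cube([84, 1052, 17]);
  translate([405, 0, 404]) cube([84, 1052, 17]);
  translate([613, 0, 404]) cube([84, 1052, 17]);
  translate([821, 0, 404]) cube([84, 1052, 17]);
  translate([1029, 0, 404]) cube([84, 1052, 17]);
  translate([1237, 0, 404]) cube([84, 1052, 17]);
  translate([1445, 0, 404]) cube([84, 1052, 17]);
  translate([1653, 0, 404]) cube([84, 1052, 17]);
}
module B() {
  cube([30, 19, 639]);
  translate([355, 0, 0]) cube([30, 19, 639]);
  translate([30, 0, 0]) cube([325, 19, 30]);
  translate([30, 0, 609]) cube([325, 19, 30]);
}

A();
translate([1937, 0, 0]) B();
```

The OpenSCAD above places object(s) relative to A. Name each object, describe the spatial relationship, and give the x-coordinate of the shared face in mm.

The bed frame's +x face and the picture frame's −x face are both at x = 1937 mm.

A is a bed frame. B is a picture frame. The picture frame is against the bed frame's +x side, with their −y faces flush. The x-coordinate of the shared face is 1937 mm.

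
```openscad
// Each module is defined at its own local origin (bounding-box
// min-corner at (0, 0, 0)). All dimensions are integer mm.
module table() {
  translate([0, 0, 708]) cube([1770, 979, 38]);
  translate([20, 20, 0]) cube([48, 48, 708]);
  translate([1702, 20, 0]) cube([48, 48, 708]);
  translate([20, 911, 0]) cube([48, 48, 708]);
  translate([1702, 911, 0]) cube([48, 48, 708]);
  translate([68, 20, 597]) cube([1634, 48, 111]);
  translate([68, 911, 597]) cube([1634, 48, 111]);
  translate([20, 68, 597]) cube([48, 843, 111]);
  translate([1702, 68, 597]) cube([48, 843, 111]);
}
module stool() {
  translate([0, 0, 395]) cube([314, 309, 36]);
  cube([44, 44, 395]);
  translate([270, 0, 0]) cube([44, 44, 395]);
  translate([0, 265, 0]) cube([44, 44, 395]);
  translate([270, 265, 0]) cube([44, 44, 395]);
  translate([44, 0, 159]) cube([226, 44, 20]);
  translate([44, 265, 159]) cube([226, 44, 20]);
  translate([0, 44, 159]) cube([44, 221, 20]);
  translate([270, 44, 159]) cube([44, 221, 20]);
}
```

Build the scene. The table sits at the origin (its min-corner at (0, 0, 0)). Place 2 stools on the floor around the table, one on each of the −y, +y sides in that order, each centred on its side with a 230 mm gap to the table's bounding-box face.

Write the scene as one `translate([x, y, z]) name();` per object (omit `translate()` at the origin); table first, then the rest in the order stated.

table();
translate([728, -539, 0]) stool();
translate([728, 1209, 0]) stool();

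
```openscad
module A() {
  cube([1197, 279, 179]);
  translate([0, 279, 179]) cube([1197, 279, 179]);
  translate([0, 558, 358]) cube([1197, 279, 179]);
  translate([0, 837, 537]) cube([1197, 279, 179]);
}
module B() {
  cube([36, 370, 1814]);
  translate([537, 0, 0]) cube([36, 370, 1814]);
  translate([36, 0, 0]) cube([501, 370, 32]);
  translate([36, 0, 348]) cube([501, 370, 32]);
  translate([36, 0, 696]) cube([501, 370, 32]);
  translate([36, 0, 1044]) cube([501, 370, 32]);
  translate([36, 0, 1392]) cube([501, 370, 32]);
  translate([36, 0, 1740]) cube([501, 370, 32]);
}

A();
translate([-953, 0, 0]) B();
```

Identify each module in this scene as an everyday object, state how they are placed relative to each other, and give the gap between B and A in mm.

A is a staircase. B is a bookshelf. The bookshelf is on the floor beside the staircase on its −x side. The gap between the bookshelf and the staircase is 380 mm.

The bookshelf's nearest face is 380 mm from the staircase's −x face.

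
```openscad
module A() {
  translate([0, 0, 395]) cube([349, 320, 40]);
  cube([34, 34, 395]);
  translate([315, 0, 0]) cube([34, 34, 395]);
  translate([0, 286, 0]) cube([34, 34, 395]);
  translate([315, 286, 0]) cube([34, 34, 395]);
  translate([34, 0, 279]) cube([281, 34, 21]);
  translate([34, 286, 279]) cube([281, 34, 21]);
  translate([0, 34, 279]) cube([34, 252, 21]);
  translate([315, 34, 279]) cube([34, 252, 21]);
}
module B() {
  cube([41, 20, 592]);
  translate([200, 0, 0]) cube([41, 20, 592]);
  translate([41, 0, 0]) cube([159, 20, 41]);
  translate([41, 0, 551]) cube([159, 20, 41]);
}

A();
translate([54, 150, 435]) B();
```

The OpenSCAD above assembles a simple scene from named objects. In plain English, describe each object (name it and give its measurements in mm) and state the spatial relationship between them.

A is a simple wooden stool: a rectangular seat 349 mm (x) by 320 mm (y), 40 mm thick, top face at z = 435 mm, on four square legs, each 34×34 mm in cross-section. The legs rest on z = 0, each flush with a corner of the seat. Four stretchers, 34 mm wide and 21 mm tall, connect adjacent legs with their undersides at z = 279 mm, each running between the inner faces of the legs it joins and aligned with the legs' outer faces on the other axis.

B is a picture frame with a 159×510 mm rectangular opening (x by z) and a uniform 41 mm border on every side. Frame depth is 20 mm along y. It is built from two vertical stiles running the full outside height and two horizontal rails spanning the gap between the stiles.

The picture frame is on top of the stool, centred.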